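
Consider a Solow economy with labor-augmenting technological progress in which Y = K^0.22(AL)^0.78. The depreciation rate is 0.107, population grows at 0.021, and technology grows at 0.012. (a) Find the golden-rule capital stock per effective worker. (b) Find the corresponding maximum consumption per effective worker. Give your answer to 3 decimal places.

(a) k_gold ≈ 1.785; (b) c_gold ≈ 0.886

Capital per effective worker breaks even when investment replaces (n + g + δ)·k; here n + g + δ = 0.14.
At the golden rule the marginal product of capital equals n+g+δ: 0.22·k^(0.22−1) = 0.14. Solving, k_gold = (0.22/0.14)^(1/0.78) ≈ 1.7851.
y_gold = 1.7851^0.22 ≈ 1.1360; c_gold = y_gold − 0.14·k_gold ≈ 0.8861.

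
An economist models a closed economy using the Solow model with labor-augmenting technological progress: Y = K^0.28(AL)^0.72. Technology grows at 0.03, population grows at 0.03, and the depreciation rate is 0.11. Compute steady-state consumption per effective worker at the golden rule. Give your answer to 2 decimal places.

n + g + δ = 0.03 + 0.03 + 0.11 = 0.17.
Setting f'(k) = n+g+δ gives 0.28·k^(0.28−1) = 0.17, hence k_gold = (0.28/0.17)^(1/0.72) ≈ 1.9998.
y_gold = 1.9998^0.28 ≈ 1.2142.
c_gold = y_gold − (n+g+δ)·k_gold = 1.2142 − 0.17·1.9998 ≈ 0.8742.

c_gold ≈ 0.87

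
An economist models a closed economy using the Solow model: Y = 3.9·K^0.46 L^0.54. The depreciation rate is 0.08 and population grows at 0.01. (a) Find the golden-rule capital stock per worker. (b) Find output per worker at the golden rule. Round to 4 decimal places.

(a) k_gold ≈ 255.0524; (b) y_gold ≈ 49.9016

Break-even investment rate: n + δ = 0.01 + 0.08 = 0.09.
Maximizing c = f(k) − (n+δ)·k gives f'(k) = n+δ, i.e. 0.46·3.9·k^(0.46−1) = 0.09, so k_gold = (0.46·3.9/0.09)^(1/0.54) ≈ 255.0524.
y_gold = 3.9·255.0524^0.46 ≈ 49.9016.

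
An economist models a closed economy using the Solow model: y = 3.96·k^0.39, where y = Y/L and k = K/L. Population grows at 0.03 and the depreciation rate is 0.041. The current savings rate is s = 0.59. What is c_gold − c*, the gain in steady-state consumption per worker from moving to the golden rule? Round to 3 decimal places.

Δc ≈ 2.149

Break-even investment rate: n + δ = 0.03 + 0.041 = 0.071.
Current steady state (s = 0.59): k* = (0.59·3.96/0.071)^(1/0.61) ≈ 307.1558, y* = 3.96·307.1558^0.39 ≈ 36.9628, c* = (1−0.59)·36.9628 ≈ 15.1548.
Golden rule sets MPK = n+δ: 0.39·3.96·k^(0.39−1) = 0.071, so k_gold = (0.39·3.96/0.071)^(1/0.61) ≈ 155.8208.
y_gold = 3.96·155.8208^0.39 ≈ 28.3674, c_gold = y_gold − 0.071·k_gold ≈ 17.3041.
Gain: Δc = 17.3041 − 15.1548 ≈ 2.1493.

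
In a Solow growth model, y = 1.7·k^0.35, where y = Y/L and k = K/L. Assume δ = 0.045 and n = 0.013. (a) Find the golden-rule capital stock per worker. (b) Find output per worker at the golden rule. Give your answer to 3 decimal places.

(a) k_gold ≈ 35.935; (b) y_gold ≈ 5.955

n + δ = 0.013 + 0.045 = 0.058.
Maximizing c = f(k) − (n+δ)·k gives f'(k) = n+δ, i.e. 0.35·1.7·k^(0.35−1) = 0.058, so k_gold = (0.35·1.7/0.058)^(1/0.65) ≈ 35.9353.
y_gold = 1.7·35.9353^0.35 ≈ 5.9550.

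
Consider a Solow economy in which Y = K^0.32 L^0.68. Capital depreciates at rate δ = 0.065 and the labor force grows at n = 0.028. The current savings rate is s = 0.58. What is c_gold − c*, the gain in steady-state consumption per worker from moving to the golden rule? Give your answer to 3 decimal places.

Break-even investment rate: n + δ = 0.028 + 0.065 = 0.093.
Current steady state (s = 0.58): k* = (0.58/0.093)^(1/0.68) ≈ 14.7583, y* = 14.7583^0.32 ≈ 2.3664, c* = (1−0.58)·2.3664 ≈ 0.9939.
At the golden rule the marginal product of capital equals n+δ: 0.32·k^(0.32−1) = 0.093. Solving, k_gold = (0.32/0.093)^(1/0.68) ≈ 6.1548.
y_gold = 6.1548^0.32 ≈ 1.7887, c_gold = y_gold − 0.093·k_gold ≈ 1.2163.
Gain: Δc = 1.2163 − 0.9939 ≈ 0.2225.

Δc ≈ 0.222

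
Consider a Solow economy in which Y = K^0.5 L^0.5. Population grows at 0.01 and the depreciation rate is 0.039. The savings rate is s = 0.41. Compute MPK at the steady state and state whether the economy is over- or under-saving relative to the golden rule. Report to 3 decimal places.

n + δ = 0.01 + 0.039 = 0.049.
Steady-state k*: s·k^0.5 = 0.049·k gives k* = (0.41/0.049)^(1/0.5) ≈ 70.0125.
MPK = 0.5·70.0125^(-0.5) ≈ 0.0598.
MPK > n+δ = 0.049, so the economy is dynamically efficient (under-saving).

under-saving; MPK ≈ 0.060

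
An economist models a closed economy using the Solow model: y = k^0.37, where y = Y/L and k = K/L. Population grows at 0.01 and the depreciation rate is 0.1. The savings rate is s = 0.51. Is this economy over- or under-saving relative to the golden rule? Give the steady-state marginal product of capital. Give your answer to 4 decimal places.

over-saving; MPK ≈ 0.0798

Break-even investment rate: n + δ = 0.01 + 0.1 = 0.11.
Steady-state k*: s·k^0.37 = 0.11·k gives k* = (0.51/0.11)^(1/0.63) ≈ 11.4137.
MPK = 0.37·11.4137^(-0.63) ≈ 0.0798.
MPK < n+δ = 0.11, so the economy is dynamically inefficient (over-saving).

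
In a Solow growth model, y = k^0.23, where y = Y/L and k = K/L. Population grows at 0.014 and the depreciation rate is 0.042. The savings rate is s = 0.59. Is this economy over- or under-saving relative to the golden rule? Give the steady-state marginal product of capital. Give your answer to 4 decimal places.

n + δ = 0.014 + 0.042 = 0.056.
Steady-state k*: s·k^0.23 = 0.056·k gives k* = (0.59/0.056)^(1/0.77) ≈ 21.2880.
MPK = 0.23·21.2880^(-0.77) ≈ 0.0218.
MPK < n+δ = 0.056, so the economy is dynamically inefficient (over-saving).

over-saving; MPK ≈ 0.0218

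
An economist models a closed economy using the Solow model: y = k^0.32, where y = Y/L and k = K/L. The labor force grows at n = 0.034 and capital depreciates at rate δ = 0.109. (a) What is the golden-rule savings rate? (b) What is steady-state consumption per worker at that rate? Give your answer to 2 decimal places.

Break-even investment rate: n + δ = 0.034 + 0.109 = 0.143.
For Cobb-Douglas, s_gold equals capital's share: s_gold = 0.32.
Maximizing c = f(k) − (n+δ)·k gives f'(k) = n+δ, i.e. 0.32·k^(0.32−1) = 0.143, so k_gold = (0.32/0.143)^(1/0.68) ≈ 3.2691.
y_gold = 3.2691^0.32 ≈ 1.4609; c_gold = (1−0.32)·y_gold ≈ 0.9934.

(a) s_gold = 0.32; (b) c_gold ≈ 0.99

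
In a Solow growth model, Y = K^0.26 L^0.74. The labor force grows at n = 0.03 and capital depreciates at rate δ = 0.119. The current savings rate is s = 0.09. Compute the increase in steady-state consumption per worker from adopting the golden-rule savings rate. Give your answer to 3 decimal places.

Δc ≈ 0.138

Break-even investment rate: n + δ = 0.03 + 0.119 = 0.149.
Current steady state (s = 0.09): k* = (0.09/0.149)^(1/0.74) ≈ 0.5060, y* = 0.5060^0.26 ≈ 0.8377, c* = (1−0.09)·0.8377 ≈ 0.7623.
Golden rule sets MPK = n+δ: 0.26·k^(0.26−1) = 0.149, so k_gold = (0.26/0.149)^(1/0.74) ≈ 2.1220.
y_gold = 2.1220^0.26 ≈ 1.2161, c_gold = y_gold − 0.149·k_gold ≈ 0.8999.
Gain: Δc = 0.8999 − 0.7623 ≈ 0.1376.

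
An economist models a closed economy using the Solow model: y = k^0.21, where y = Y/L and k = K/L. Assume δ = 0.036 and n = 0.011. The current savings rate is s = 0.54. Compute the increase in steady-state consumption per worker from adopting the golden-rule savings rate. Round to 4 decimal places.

Break-even investment rate: n + δ = 0.011 + 0.036 = 0.047.
Current steady state (s = 0.54): k* = (0.54/0.047)^(1/0.79) ≈ 21.9860, y* = 21.9860^0.21 ≈ 1.9136, c* = (1−0.54)·1.9136 ≈ 0.8803.
Golden rule sets MPK = n+δ: 0.21·k^(0.21−1) = 0.047, so k_gold = (0.21/0.047)^(1/0.79) ≈ 6.6518.
y_gold = 6.6518^0.21 ≈ 1.4887, c_gold = y_gold − 0.047·k_gold ≈ 1.1761.
Gain: Δc = 1.1761 − 0.8803 ≈ 0.2958.

Δc ≈ 0.2958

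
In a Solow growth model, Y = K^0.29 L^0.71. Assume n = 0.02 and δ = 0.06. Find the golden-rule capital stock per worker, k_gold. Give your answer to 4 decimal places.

k_gold ≈ 6.1342

n + δ = 0.02 + 0.06 = 0.08.
At the golden rule the marginal product of capital equals n+δ: 0.29·k^(0.29−1) = 0.08. Solving, k_gold = (0.29/0.08)^(1/0.71) ≈ 6.1342.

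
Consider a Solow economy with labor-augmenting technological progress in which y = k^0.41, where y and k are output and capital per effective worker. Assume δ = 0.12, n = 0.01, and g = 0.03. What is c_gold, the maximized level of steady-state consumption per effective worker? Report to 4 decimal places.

c_gold ≈ 1.1346

The effective depreciation rate is n + g + δ = 0.01 + 0.03 + 0.12 = 0.16.
Setting f'(k) = n+g+δ gives 0.41·k^(0.41−1) = 0.16, hence k_gold = (0.41/0.16)^(1/0.59) ≈ 4.9278.
y_gold = 4.9278^0.41 ≈ 1.9230.
c_gold = y_gold − (n+g+δ)·k_gold = 1.9230 − 0.16·4.9278 ≈ 1.1346.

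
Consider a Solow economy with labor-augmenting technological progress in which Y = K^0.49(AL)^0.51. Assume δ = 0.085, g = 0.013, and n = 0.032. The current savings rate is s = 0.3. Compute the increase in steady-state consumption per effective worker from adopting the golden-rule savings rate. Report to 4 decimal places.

Δc ≈ 0.2616

n + g + δ = 0.032 + 0.013 + 0.085 = 0.13.
Current steady state (s = 0.3): k* = (0.3/0.13)^(1/0.51) ≈ 5.1536, y* = 5.1536^0.49 ≈ 2.2332, c* = (1−0.3)·2.2332 ≈ 1.5633.
Golden rule sets MPK = n+g+δ: 0.49·k^(0.49−1) = 0.13, so k_gold = (0.49/0.13)^(1/0.51) ≈ 13.4868.
y_gold = 13.4868^0.49 ≈ 3.5781, c_gold = y_gold − 0.13·k_gold ≈ 1.8248.
Gain: Δc = 1.8248 − 1.5633 ≈ 0.2616.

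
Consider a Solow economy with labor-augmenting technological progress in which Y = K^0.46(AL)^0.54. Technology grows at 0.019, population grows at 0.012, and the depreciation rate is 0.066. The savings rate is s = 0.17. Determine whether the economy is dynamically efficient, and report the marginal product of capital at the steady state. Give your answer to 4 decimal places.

Capital per effective worker breaks even when investment replaces (n + g + δ)·k; here n + g + δ = 0.097.
Steady-state k*: s·k^0.46 = 0.097·k gives k* = (0.17/0.097)^(1/0.54) ≈ 2.8265.
MPK = 0.46·2.8265^(-0.54) ≈ 0.2625.
MPK > n+g+δ = 0.097, so the economy is dynamically efficient (under-saving).

dynamically efficient; MPK ≈ 0.2625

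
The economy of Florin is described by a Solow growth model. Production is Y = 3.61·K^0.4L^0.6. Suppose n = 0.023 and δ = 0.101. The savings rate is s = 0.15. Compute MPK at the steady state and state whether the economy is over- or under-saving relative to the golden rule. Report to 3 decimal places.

under-saving; MPK ≈ 0.331

n + δ = 0.023 + 0.101 = 0.124.
Steady-state k*: s·A·k^0.4 = 0.124·k gives k* = (0.15·3.61/0.124)^(1/0.6) ≈ 11.6671.
MPK = 0.4·3.61·11.6671^(-0.6) ≈ 0.3307.
MPK > n+δ = 0.124, so the economy is dynamically efficient (under-saving).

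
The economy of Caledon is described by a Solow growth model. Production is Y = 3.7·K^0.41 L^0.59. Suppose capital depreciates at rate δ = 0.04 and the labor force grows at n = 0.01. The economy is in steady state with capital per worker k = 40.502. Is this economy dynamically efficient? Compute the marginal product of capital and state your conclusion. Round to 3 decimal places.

dynamically efficient; MPK ≈ 0.171

Capital per worker breaks even when investment replaces (n + δ)·k; here n + δ = 0.05.
MPK = 0.41·3.7·k^(0.41−1) = 0.41·3.7·40.502^(-0.59) ≈ 0.1708.
MPK > 0.05, so the economy is dynamically efficient (under-saving).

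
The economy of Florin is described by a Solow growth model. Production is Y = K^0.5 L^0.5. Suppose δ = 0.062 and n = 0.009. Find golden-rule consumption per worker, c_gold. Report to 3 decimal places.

c_gold ≈ 3.521

Break-even investment rate: n + δ = 0.009 + 0.062 = 0.071.
Setting f'(k) = n+δ gives 0.5·k^(0.5−1) = 0.071, hence k_gold = (0.5/0.071)^(1/0.5) ≈ 49.5933.
y_gold = 49.5933^0.5 ≈ 7.0423.
c_gold = y_gold − (n+δ)·k_gold = 7.0423 − 0.071·49.5933 ≈ 3.5211.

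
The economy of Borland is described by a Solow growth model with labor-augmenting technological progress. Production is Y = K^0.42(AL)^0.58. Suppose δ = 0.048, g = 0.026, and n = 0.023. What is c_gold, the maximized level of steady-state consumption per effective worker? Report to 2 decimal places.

c_gold ≈ 1.68

Break-even investment rate: n + g + δ = 0.023 + 0.026 + 0.048 = 0.097.
Maximizing c = f(k) − (n+g+δ)·k gives f'(k) = n+g+δ, i.e. 0.42·k^(0.42−1) = 0.097, so k_gold = (0.42/0.097)^(1/0.58) ≈ 12.5134.
y_gold = 12.5134^0.42 ≈ 2.8900.
c_gold = y_gold − (n+g+δ)·k_gold = 2.8900 − 0.097·12.5134 ≈ 1.6762.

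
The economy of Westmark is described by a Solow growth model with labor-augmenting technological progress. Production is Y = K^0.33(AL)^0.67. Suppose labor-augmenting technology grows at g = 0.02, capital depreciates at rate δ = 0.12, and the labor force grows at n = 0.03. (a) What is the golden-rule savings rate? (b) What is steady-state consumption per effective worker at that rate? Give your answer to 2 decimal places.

Capital per effective worker breaks even when investment replaces (n + g + δ)·k; here n + g + δ = 0.17.
For Cobb-Douglas, s_gold equals capital's share: s_gold = 0.33.
Setting f'(k) = n+g+δ gives 0.33·k^(0.33−1) = 0.17, hence k_gold = (0.33/0.17)^(1/0.67) ≈ 2.6912.
y_gold = 2.6912^0.33 ≈ 1.3864; c_gold = (1−0.33)·y_gold ≈ 0.9289.

(a) s_gold = 0.33; (b) c_gold ≈ 0.93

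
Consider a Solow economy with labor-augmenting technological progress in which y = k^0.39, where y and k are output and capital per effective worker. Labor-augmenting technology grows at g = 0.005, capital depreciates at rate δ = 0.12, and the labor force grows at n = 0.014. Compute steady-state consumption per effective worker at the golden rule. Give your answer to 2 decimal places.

Capital per effective worker breaks even when investment replaces (n + g + δ)·k; here n + g + δ = 0.139.
Golden rule sets MPK = n+g+δ: 0.39·k^(0.39−1) = 0.139, so k_gold = (0.39/0.139)^(1/0.61) ≈ 5.4264.
y_gold = 5.4264^0.39 ≈ 1.9340.
c_gold = y_gold − (n+g+δ)·k_gold = 1.9340 − 0.139·5.4264 ≈ 1.1797.

c_gold ≈ 1.18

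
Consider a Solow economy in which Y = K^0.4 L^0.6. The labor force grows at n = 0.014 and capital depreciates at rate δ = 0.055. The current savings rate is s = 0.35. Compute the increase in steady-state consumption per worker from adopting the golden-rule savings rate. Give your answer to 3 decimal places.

The effective depreciation rate is n + δ = 0.014 + 0.055 = 0.069.
Current steady state (s = 0.35): k* = (0.35/0.069)^(1/0.6) ≈ 14.9749, y* = 14.9749^0.4 ≈ 2.9522, c* = (1−0.35)·2.9522 ≈ 1.9189.
Setting f'(k) = n+δ gives 0.4·k^(0.4−1) = 0.069, hence k_gold = (0.4/0.069)^(1/0.6) ≈ 18.7076.
y_gold = 18.7076^0.4 ≈ 3.2271, c_gold = y_gold − 0.069·k_gold ≈ 1.9362.
Gain: Δc = 1.9362 − 1.9189 ≈ 0.0173.

Δc ≈ 0.017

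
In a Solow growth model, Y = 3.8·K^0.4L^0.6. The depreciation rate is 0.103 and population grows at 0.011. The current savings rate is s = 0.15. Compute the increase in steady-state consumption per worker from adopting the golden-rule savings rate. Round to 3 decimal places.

Capital per worker breaks even when investment replaces (n + δ)·k; here n + δ = 0.114.
Current steady state (s = 0.15): k* = (0.15·3.8/0.114)^(1/0.6) ≈ 14.6201, y* = 3.8·14.6201^0.4 ≈ 11.1113, c* = (1−0.15)·11.1113 ≈ 9.4446.
Setting f'(k) = n+δ gives 0.4·3.8·k^(0.4−1) = 0.114, hence k_gold = (0.4·3.8/0.114)^(1/0.6) ≈ 74.9718.
y_gold = 3.8·74.9718^0.4 ≈ 21.3670, c_gold = y_gold − 0.114·k_gold ≈ 12.8202.
Gain: Δc = 12.8202 − 9.4446 ≈ 3.3756.

Δc ≈ 3.376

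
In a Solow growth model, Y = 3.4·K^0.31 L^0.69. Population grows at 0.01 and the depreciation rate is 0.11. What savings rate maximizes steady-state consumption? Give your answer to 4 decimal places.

s_gold = 0.3100

n + δ = 0.01 + 0.11 = 0.12.
At the golden rule MPK = n+δ, and in any Cobb-Douglas steady state s = (n+δ)·k/y = MPK·k/y = capital's share 0.31.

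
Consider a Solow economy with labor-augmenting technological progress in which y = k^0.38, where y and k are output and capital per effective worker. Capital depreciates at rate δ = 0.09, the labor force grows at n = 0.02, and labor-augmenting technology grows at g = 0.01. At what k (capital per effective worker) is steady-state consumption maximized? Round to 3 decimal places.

n + g + δ = 0.02 + 0.01 + 0.09 = 0.12.
At the golden rule the marginal product of capital equals n+g+δ: 0.38·k^(0.38−1) = 0.12. Solving, k_gold = (0.38/0.12)^(1/0.62) ≈ 6.4183.

k_gold ≈ 6.418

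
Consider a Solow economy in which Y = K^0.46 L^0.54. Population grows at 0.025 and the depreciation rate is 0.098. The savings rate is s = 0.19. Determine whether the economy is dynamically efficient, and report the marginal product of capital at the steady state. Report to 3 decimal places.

Break-even investment rate: n + δ = 0.025 + 0.098 = 0.123.
Steady-state k*: s·k^0.46 = 0.123·k gives k* = (0.19/0.123)^(1/0.54) ≈ 2.2373.
MPK = 0.46·2.2373^(-0.54) ≈ 0.2978.
MPK > n+δ = 0.123, so the economy is dynamically efficient (under-saving).

dynamically efficient; MPK ≈ 0.298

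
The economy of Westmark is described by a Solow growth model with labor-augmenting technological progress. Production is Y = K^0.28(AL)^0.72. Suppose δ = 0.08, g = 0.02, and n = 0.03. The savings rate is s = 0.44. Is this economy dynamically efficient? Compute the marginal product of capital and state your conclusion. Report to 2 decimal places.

dynamically inefficient; MPK ≈ 0.08

The effective depreciation rate is n + g + δ = 0.03 + 0.02 + 0.08 = 0.13.
Steady-state k*: s·k^0.28 = 0.13·k gives k* = (0.44/0.13)^(1/0.72) ≈ 5.4379.
MPK = 0.28·5.4379^(-0.72) ≈ 0.0827.
MPK < n+g+δ = 0.13, so the economy is dynamically inefficient (over-saving).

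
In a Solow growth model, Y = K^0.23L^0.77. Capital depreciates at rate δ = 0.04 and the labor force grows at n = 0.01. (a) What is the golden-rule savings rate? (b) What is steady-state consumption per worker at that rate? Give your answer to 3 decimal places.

(a) s_gold = 0.230; (b) c_gold ≈ 1.215

Break-even investment rate: n + δ = 0.01 + 0.04 = 0.05.
For Cobb-Douglas, s_gold equals capital's share: s_gold = 0.23.
Golden rule sets MPK = n+δ: 0.23·k^(0.23−1) = 0.05, so k_gold = (0.23/0.05)^(1/0.77) ≈ 7.2565.
y_gold = 7.2565^0.23 ≈ 1.5775; c_gold = (1−0.23)·y_gold ≈ 1.2147.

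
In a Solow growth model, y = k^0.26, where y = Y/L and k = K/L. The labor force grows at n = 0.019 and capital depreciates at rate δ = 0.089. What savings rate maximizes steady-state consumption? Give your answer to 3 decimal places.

s_gold = 0.260

n + δ = 0.019 + 0.089 = 0.108.
At the golden rule MPK = n+δ, and in any Cobb-Douglas steady state s = (n+δ)·k/y = MPK·k/y = capital's share 0.26.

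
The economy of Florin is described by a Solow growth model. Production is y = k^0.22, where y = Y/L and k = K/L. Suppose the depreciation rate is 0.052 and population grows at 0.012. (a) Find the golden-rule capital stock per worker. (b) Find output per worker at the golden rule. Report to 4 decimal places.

(a) k_gold ≈ 4.8696; (b) y_gold ≈ 1.4166

Capital per worker breaks even when investment replaces (n + δ)·k; here n + δ = 0.064.
Maximizing c = f(k) − (n+δ)·k gives f'(k) = n+δ, i.e. 0.22·k^(0.22−1) = 0.064, so k_gold = (0.22/0.064)^(1/0.78) ≈ 4.8696.
y_gold = 4.8696^0.22 ≈ 1.4166.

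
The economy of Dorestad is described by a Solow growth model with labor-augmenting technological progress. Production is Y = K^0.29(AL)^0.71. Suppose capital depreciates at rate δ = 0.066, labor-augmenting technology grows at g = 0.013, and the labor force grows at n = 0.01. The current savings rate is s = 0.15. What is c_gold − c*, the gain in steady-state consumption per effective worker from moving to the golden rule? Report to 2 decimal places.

n + g + δ = 0.01 + 0.013 + 0.066 = 0.089.
Current steady state (s = 0.15): k* = (0.15/0.089)^(1/0.71) ≈ 2.0859, y* = 2.0859^0.29 ≈ 1.2376, c* = (1−0.15)·1.2376 ≈ 1.0520.
Maximizing c = f(k) − (n+g+δ)·k gives f'(k) = n+g+δ, i.e. 0.29·k^(0.29−1) = 0.089, so k_gold = (0.29/0.089)^(1/0.71) ≈ 5.2789.
y_gold = 5.2789^0.29 ≈ 1.6201, c_gold = y_gold − 0.089·k_gold ≈ 1.1503.
Gain: Δc = 1.1503 − 1.0520 ≈ 0.0983.

Δc ≈ 0.10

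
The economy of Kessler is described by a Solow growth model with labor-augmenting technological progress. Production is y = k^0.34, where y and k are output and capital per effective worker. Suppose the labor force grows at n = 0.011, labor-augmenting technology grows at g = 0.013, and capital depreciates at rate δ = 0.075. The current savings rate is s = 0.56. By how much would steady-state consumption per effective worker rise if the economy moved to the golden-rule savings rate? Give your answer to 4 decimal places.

Capital per effective worker breaks even when investment replaces (n + g + δ)·k; here n + g + δ = 0.099.
Current steady state (s = 0.56): k* = (0.56/0.099)^(1/0.66) ≈ 13.8112, y* = 13.8112^0.34 ≈ 2.4416, c* = (1−0.56)·2.4416 ≈ 1.0743.
Setting f'(k) = n+g+δ gives 0.34·k^(0.34−1) = 0.099, hence k_gold = (0.34/0.099)^(1/0.66) ≈ 6.4846.
y_gold = 6.4846^0.34 ≈ 1.8882, c_gold = y_gold − 0.099·k_gold ≈ 1.2462.
Gain: Δc = 1.2462 − 1.0743 ≈ 0.1719.

Δc ≈ 0.1719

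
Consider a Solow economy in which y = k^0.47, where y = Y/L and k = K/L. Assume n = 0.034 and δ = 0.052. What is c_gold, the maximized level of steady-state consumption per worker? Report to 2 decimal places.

c_gold ≈ 2.39

Capital per worker breaks even when investment replaces (n + δ)·k; here n + δ = 0.086.
Golden rule sets MPK = n+δ: 0.47·k^(0.47−1) = 0.086, so k_gold = (0.47/0.086)^(1/0.53) ≈ 24.6432.
y_gold = 24.6432^0.47 ≈ 4.5092.
c_gold = y_gold − (n+δ)·k_gold = 4.5092 − 0.086·24.6432 ≈ 2.3899.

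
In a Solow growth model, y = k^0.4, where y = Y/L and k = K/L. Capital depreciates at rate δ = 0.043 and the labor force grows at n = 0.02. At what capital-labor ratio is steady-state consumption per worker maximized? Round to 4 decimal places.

Capital per worker breaks even when investment replaces (n + δ)·k; here n + δ = 0.063.
Setting f'(k) = n+δ gives 0.4·k^(0.4−1) = 0.063, hence k_gold = (0.4/0.063)^(1/0.6) ≈ 21.7704.

k_gold ≈ 21.7704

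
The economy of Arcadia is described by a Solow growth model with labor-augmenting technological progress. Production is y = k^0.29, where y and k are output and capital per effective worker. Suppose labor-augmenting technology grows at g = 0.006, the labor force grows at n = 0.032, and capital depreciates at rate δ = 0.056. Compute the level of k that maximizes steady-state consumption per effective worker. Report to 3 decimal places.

k_gold ≈ 4.888

Capital per effective worker breaks even when investment replaces (n + g + δ)·k; here n + g + δ = 0.094.
Setting f'(k) = n+g+δ gives 0.29·k^(0.29−1) = 0.094, hence k_gold = (0.29/0.094)^(1/0.71) ≈ 4.8878.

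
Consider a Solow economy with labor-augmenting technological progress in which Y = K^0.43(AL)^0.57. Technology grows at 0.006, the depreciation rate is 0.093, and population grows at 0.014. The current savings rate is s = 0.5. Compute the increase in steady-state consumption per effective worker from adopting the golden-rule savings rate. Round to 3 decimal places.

Δc ≈ 0.027

n + g + δ = 0.014 + 0.006 + 0.093 = 0.113.
Current steady state (s = 0.5): k* = (0.5/0.113)^(1/0.57) ≈ 13.5876, y* = 13.5876^0.43 ≈ 3.0708, c* = (1−0.5)·3.0708 ≈ 1.5354.
Maximizing c = f(k) − (n+g+δ)·k gives f'(k) = n+g+δ, i.e. 0.43·k^(0.43−1) = 0.113, so k_gold = (0.43/0.113)^(1/0.57) ≈ 10.4286.
y_gold = 10.4286^0.43 ≈ 2.7406, c_gold = y_gold − 0.113·k_gold ≈ 1.5621.
Gain: Δc = 1.5621 − 1.5354 ≈ 0.0267.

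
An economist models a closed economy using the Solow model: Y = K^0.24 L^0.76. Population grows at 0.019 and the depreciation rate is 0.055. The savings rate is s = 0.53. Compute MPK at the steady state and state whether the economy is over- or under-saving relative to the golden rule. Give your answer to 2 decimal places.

over-saving; MPK ≈ 0.03

Break-even investment rate: n + δ = 0.019 + 0.055 = 0.074.
Steady-state k*: s·k^0.24 = 0.074·k gives k* = (0.53/0.074)^(1/0.76) ≈ 13.3370.
MPK = 0.24·13.3370^(-0.76) ≈ 0.0335.
MPK < n+δ = 0.074, so the economy is dynamically inefficient (over-saving).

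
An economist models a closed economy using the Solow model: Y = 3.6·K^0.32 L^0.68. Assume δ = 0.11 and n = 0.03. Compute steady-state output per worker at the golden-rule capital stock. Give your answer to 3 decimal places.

y_gold ≈ 9.706

Break-even investment rate: n + δ = 0.03 + 0.11 = 0.14.
Maximizing c = f(k) − (n+δ)·k gives f'(k) = n+δ, i.e. 0.32·3.6·k^(0.32−1) = 0.14, so k_gold = (0.32·3.6/0.14)^(1/0.68) ≈ 22.1853.
Output: y_gold = 3.6·k_gold^0.32 = 3.6·22.1853^0.32 ≈ 9.7061.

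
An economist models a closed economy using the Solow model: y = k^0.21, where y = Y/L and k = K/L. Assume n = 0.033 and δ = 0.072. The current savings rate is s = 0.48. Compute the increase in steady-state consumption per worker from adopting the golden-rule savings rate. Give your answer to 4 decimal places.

Δc ≈ 0.1710

n + δ = 0.033 + 0.072 = 0.105.
Current steady state (s = 0.48): k* = (0.48/0.105)^(1/0.79) ≈ 6.8471, y* = 6.8471^0.21 ≈ 1.4978, c* = (1−0.48)·1.4978 ≈ 0.7789.
Golden rule sets MPK = n+δ: 0.21·k^(0.21−1) = 0.105, so k_gold = (0.21/0.105)^(1/0.79) ≈ 2.4046.
y_gold = 2.4046^0.21 ≈ 1.2023, c_gold = y_gold − 0.105·k_gold ≈ 0.9498.
Gain: Δc = 0.9498 − 0.7789 ≈ 0.1710.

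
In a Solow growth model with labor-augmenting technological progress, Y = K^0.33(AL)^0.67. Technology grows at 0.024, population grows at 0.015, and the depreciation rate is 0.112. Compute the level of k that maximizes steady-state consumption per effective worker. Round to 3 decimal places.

n + g + δ = 0.015 + 0.024 + 0.112 = 0.151.
Setting f'(k) = n+g+δ gives 0.33·k^(0.33−1) = 0.151, hence k_gold = (0.33/0.151)^(1/0.67) ≈ 3.2120.

k_gold ≈ 3.212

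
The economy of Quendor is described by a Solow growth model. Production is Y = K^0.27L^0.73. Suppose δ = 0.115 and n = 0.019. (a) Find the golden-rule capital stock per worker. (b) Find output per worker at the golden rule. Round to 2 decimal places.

(a) k_gold ≈ 2.61; (b) y_gold ≈ 1.30

Capital per worker breaks even when investment replaces (n + δ)·k; here n + δ = 0.134.
Maximizing c = f(k) − (n+δ)·k gives f'(k) = n+δ, i.e. 0.27·k^(0.27−1) = 0.134, so k_gold = (0.27/0.134)^(1/0.73) ≈ 2.6109.
y_gold = 2.6109^0.27 ≈ 1.2958.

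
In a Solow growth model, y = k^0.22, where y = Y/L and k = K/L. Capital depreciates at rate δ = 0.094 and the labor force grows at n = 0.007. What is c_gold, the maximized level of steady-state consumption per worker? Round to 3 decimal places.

c_gold ≈ 0.972

The effective depreciation rate is n + δ = 0.007 + 0.094 = 0.101.
At the golden rule the marginal product of capital equals n+δ: 0.22·k^(0.22−1) = 0.101. Solving, k_gold = (0.22/0.101)^(1/0.78) ≈ 2.7131.
y_gold = 2.7131^0.22 ≈ 1.2456.
c_gold = y_gold − (n+δ)·k_gold = 1.2456 − 0.101·2.7131 ≈ 0.9715.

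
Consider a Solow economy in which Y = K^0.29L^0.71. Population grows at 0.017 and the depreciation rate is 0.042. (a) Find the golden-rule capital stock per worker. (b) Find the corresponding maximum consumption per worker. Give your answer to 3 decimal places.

The effective depreciation rate is n + δ = 0.017 + 0.042 = 0.059.
At the golden rule the marginal product of capital equals n+δ: 0.29·k^(0.29−1) = 0.059. Solving, k_gold = (0.29/0.059)^(1/0.71) ≈ 9.4191.
y_gold = 9.4191^0.29 ≈ 1.9163; c_gold = y_gold − 0.059·k_gold ≈ 1.3606.

(a) k_gold ≈ 9.419; (b) c_gold ≈ 1.361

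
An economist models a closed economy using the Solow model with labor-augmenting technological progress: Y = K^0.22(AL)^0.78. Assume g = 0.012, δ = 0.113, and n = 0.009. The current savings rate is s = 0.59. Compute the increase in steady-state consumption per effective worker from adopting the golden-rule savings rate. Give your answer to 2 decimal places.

Δc ≈ 0.27

Capital per effective worker breaks even when investment replaces (n + g + δ)·k; here n + g + δ = 0.134.
Current steady state (s = 0.59): k* = (0.59/0.134)^(1/0.78) ≈ 6.6883, y* = 6.6883^0.22 ≈ 1.5190, c* = (1−0.59)·1.5190 ≈ 0.6228.
Setting f'(k) = n+g+δ gives 0.22·k^(0.22−1) = 0.134, hence k_gold = (0.22/0.134)^(1/0.78) ≈ 1.8882.
y_gold = 1.8882^0.22 ≈ 1.1501, c_gold = y_gold − 0.134·k_gold ≈ 0.8971.
Gain: Δc = 0.8971 − 0.6228 ≈ 0.2743.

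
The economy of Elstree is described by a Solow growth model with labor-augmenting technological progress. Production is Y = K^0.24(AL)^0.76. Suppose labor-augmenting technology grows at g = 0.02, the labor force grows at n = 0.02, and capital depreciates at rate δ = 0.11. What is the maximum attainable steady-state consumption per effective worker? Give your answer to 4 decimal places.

c_gold ≈ 0.8816

Break-even investment rate: n + g + δ = 0.02 + 0.02 + 0.11 = 0.15.
Maximizing c = f(k) − (n+g+δ)·k gives f'(k) = n+g+δ, i.e. 0.24·k^(0.24−1) = 0.15, so k_gold = (0.24/0.15)^(1/0.76) ≈ 1.8560.
y_gold = 1.8560^0.24 ≈ 1.1600.
c_gold = y_gold − (n+g+δ)·k_gold = 1.1600 − 0.15·1.8560 ≈ 0.8816.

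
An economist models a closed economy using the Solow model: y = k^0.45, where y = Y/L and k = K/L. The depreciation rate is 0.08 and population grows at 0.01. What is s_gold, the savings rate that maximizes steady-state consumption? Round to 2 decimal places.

s_gold = 0.45

Break-even investment rate: n + δ = 0.01 + 0.08 = 0.09.
At the golden rule MPK = n+δ, and in any Cobb-Douglas steady state s = (n+δ)·k/y = MPK·k/y = capital's share 0.45.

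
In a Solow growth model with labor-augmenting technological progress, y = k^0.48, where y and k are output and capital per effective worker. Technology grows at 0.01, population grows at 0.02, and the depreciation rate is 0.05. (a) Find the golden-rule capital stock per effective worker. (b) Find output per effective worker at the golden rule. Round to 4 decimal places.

(a) k_gold ≈ 31.3650; (b) y_gold ≈ 5.2275

n + g + δ = 0.02 + 0.01 + 0.05 = 0.08.
Setting f'(k) = n+g+δ gives 0.48·k^(0.48−1) = 0.08, hence k_gold = (0.48/0.08)^(1/0.52) ≈ 31.3650.
y_gold = 31.3650^0.48 ≈ 5.2275.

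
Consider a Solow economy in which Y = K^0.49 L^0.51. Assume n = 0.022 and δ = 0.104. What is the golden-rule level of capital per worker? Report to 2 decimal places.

Break-even investment rate: n + δ = 0.022 + 0.104 = 0.126.
Maximizing c = f(k) − (n+δ)·k gives f'(k) = n+δ, i.e. 0.49·k^(0.49−1) = 0.126, so k_gold = (0.49/0.126)^(1/0.51) ≈ 14.3391.

k_gold ≈ 14.34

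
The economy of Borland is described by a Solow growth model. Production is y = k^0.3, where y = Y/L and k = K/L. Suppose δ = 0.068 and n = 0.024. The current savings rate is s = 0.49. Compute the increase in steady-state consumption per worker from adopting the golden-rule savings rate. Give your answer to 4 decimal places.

Δc ≈ 0.1173

The effective depreciation rate is n + δ = 0.024 + 0.068 = 0.092.
Current steady state (s = 0.49): k* = (0.49/0.092)^(1/0.7) ≈ 10.9075, y* = 10.9075^0.3 ≈ 2.0479, c* = (1−0.49)·2.0479 ≈ 1.0445.
Golden rule sets MPK = n+δ: 0.3·k^(0.3−1) = 0.092, so k_gold = (0.3/0.092)^(1/0.7) ≈ 5.4117.
y_gold = 5.4117^0.3 ≈ 1.6596, c_gold = y_gold − 0.092·k_gold ≈ 1.1617.
Gain: Δc = 1.1617 − 1.0445 ≈ 0.1173.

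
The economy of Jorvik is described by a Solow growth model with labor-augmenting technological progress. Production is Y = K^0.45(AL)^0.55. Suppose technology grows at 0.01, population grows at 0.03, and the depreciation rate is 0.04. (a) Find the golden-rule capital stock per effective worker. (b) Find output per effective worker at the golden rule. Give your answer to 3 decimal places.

(a) k_gold ≈ 23.113; (b) y_gold ≈ 4.109

Break-even investment rate: n + g + δ = 0.03 + 0.01 + 0.04 = 0.08.
Setting f'(k) = n+g+δ gives 0.45·k^(0.45−1) = 0.08, hence k_gold = (0.45/0.08)^(1/0.55) ≈ 23.1132.
y_gold = 23.1132^0.45 ≈ 4.1090.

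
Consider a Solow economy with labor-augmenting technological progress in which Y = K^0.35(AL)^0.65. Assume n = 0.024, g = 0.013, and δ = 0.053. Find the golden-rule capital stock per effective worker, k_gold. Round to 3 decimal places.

k_gold ≈ 8.080

n + g + δ = 0.024 + 0.013 + 0.053 = 0.09.
At the golden rule the marginal product of capital equals n+g+δ: 0.35·k^(0.35−1) = 0.09. Solving, k_gold = (0.35/0.09)^(1/0.65) ≈ 8.0802.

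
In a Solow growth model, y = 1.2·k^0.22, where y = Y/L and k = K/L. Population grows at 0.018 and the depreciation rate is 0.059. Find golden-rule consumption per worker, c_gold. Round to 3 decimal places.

c_gold ≈ 1.325

n + δ = 0.018 + 0.059 = 0.077.
Maximizing c = f(k) − (n+δ)·k gives f'(k) = n+δ, i.e. 0.22·1.2·k^(0.22−1) = 0.077, so k_gold = (0.22·1.2/0.077)^(1/0.78) ≈ 4.8534.
y_gold = 1.2·4.8534^0.22 ≈ 1.6987.
c_gold = y_gold − (n+δ)·k_gold = 1.6987 − 0.077·4.8534 ≈ 1.3250.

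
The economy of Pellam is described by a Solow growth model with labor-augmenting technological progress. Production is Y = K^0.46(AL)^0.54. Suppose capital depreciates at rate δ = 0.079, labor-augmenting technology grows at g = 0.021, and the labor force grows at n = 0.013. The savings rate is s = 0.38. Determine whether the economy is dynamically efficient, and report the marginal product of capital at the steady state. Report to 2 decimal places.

dynamically efficient; MPK ≈ 0.14

Capital per effective worker breaks even when investment replaces (n + g + δ)·k; here n + g + δ = 0.113.
Steady-state k*: s·k^0.46 = 0.113·k gives k* = (0.38/0.113)^(1/0.54) ≈ 9.4489.
MPK = 0.46·9.4489^(-0.54) ≈ 0.1368.
MPK > n+g+δ = 0.113, so the economy is dynamically efficient (under-saving).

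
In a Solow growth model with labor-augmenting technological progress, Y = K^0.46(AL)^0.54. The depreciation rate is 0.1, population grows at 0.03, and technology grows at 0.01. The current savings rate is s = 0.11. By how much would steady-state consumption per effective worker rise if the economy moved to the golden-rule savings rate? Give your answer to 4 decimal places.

Capital per effective worker breaks even when investment replaces (n + g + δ)·k; here n + g + δ = 0.14.
Current steady state (s = 0.11): k* = (0.11/0.14)^(1/0.54) ≈ 0.6398, y* = 0.6398^0.46 ≈ 0.8143, c* = (1−0.11)·0.8143 ≈ 0.7247.
At the golden rule the marginal product of capital equals n+g+δ: 0.46·k^(0.46−1) = 0.14. Solving, k_gold = (0.46/0.14)^(1/0.54) ≈ 9.0515.
y_gold = 9.0515^0.46 ≈ 2.7548, c_gold = y_gold − 0.14·k_gold ≈ 1.4876.
Gain: Δc = 1.4876 − 0.7247 ≈ 0.7629.

Δc ≈ 0.7629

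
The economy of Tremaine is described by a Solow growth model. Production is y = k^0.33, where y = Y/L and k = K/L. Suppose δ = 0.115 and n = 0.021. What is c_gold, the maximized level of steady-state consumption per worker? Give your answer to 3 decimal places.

The effective depreciation rate is n + δ = 0.021 + 0.115 = 0.136.
Maximizing c = f(k) − (n+δ)·k gives f'(k) = n+δ, i.e. 0.33·k^(0.33−1) = 0.136, so k_gold = (0.33/0.136)^(1/0.67) ≈ 3.7548.
y_gold = 3.7548^0.33 ≈ 1.5474.
c_gold = y_gold − (n+δ)·k_gold = 1.5474 − 0.136·3.7548 ≈ 1.0368.

c_gold ≈ 1.037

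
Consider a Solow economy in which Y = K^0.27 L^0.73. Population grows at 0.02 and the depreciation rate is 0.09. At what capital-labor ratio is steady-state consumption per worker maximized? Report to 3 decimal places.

k_gold ≈ 3.421

n + δ = 0.02 + 0.09 = 0.11.
At the golden rule the marginal product of capital equals n+δ: 0.27·k^(0.27−1) = 0.11. Solving, k_gold = (0.27/0.11)^(1/0.73) ≈ 3.4214.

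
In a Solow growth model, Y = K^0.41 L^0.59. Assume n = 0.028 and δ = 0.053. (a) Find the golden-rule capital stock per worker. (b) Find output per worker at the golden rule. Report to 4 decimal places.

(a) k_gold ≈ 15.6216; (b) y_gold ≈ 3.0862

Capital per worker breaks even when investment replaces (n + δ)·k; here n + δ = 0.081.
Golden rule sets MPK = n+δ: 0.41·k^(0.41−1) = 0.081, so k_gold = (0.41/0.081)^(1/0.59) ≈ 15.6216.
y_gold = 15.6216^0.41 ≈ 3.0862.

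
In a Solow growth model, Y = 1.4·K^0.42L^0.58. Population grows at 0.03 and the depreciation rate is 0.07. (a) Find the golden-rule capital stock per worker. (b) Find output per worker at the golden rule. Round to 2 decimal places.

Break-even investment rate: n + δ = 0.03 + 0.07 = 0.1.
Maximizing c = f(k) − (n+δ)·k gives f'(k) = n+δ, i.e. 0.42·1.4·k^(0.42−1) = 0.1, so k_gold = (0.42·1.4/0.1)^(1/0.58) ≈ 21.2086.
y_gold = 1.4·21.2086^0.42 ≈ 5.0497.

(a) k_gold ≈ 21.21; (b) y_gold ≈ 5.05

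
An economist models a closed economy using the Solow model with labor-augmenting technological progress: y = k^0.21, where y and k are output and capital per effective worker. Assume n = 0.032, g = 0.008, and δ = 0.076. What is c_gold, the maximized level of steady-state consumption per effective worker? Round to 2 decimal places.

Break-even investment rate: n + g + δ = 0.032 + 0.008 + 0.076 = 0.116.
Golden rule sets MPK = n+g+δ: 0.21·k^(0.21−1) = 0.116, so k_gold = (0.21/0.116)^(1/0.79) ≈ 2.1197.
y_gold = 2.1197^0.21 ≈ 1.1709.
c_gold = y_gold − (n+g+δ)·k_gold = 1.1709 − 0.116·2.1197 ≈ 0.9250.

c_gold ≈ 0.93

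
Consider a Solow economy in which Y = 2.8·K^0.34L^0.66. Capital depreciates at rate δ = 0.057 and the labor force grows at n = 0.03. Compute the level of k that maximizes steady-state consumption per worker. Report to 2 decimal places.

n + δ = 0.03 + 0.057 = 0.087.
At the golden rule the marginal product of capital equals n+δ: 0.34·2.8·k^(0.34−1) = 0.087. Solving, k_gold = (0.34·2.8/0.087)^(1/0.66) ≈ 37.5336.

k_gold ≈ 37.53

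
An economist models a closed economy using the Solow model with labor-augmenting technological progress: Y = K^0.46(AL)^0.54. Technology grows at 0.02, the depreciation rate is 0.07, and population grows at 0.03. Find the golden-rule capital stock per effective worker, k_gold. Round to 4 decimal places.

The effective depreciation rate is n + g + δ = 0.03 + 0.02 + 0.07 = 0.12.
Setting f'(k) = n+g+δ gives 0.46·k^(0.46−1) = 0.12, hence k_gold = (0.46/0.12)^(1/0.54) ≈ 12.0420.

k_gold ≈ 12.0420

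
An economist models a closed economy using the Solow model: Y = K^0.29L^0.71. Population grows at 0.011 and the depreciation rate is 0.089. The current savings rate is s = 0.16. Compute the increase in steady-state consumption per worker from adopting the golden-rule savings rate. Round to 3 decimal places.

Δc ≈ 0.079

The effective depreciation rate is n + δ = 0.011 + 0.089 = 0.1.
Current steady state (s = 0.16): k* = (0.16/0.1)^(1/0.71) ≈ 1.9386, y* = 1.9386^0.29 ≈ 1.2116, c* = (1−0.16)·1.2116 ≈ 1.0178.
At the golden rule the marginal product of capital equals n+δ: 0.29·k^(0.29−1) = 0.1. Solving, k_gold = (0.29/0.1)^(1/0.71) ≈ 4.4799.
y_gold = 4.4799^0.29 ≈ 1.5448, c_gold = y_gold − 0.1·k_gold ≈ 1.0968.
Gain: Δc = 1.0968 − 1.0178 ≈ 0.0790.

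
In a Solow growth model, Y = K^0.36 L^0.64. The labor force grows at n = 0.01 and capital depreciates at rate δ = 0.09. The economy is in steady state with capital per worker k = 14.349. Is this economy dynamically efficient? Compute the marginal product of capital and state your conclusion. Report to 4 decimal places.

dynamically inefficient; MPK ≈ 0.0655

n + δ = 0.01 + 0.09 = 0.1.
MPK = 0.36·k^(0.36−1) = 0.36·14.349^(-0.64) ≈ 0.0655.
MPK < 0.1, so the economy is dynamically inefficient (over-saving).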